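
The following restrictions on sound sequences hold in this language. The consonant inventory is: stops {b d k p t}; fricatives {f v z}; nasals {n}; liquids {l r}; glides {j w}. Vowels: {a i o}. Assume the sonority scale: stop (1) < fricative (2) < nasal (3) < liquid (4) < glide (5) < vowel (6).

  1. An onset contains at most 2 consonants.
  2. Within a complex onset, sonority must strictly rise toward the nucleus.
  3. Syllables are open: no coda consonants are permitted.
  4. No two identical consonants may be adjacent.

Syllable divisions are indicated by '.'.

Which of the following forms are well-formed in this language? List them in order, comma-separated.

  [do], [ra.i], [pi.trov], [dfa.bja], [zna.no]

[do], [ra.i], [dfa.bja], [zna.no]

[do] — σ1 onset /d/, coda /∅/ ok → well-formed
[ra.i] — σ1 onset /r/, coda /∅/ ok; σ2 onset /∅/, coda /∅/ ok → well-formed
[pi.trov] — violates constraint 3: syllable 2 coda /v/ has 1 consonant (> 0) → ill-formed
[dfa.bja] — σ1 onset /df/ (1→2 rises), coda /∅/ ok; σ2 onset /bj/ (1→5 rises), coda /∅/ ok → well-formed
[zna.no] — σ1 onset /zn/ (2→3 rises), coda /∅/ ok; σ2 onset /n/, coda /∅/ ok → well-formed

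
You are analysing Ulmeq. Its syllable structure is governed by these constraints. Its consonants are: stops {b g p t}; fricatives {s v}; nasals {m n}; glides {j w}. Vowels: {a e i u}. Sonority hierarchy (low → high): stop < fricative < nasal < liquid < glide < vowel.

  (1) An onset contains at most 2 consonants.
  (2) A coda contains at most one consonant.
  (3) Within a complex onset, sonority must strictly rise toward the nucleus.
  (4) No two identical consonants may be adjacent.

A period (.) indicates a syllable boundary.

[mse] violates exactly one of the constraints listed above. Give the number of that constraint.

[mse]: syllable 1 onset /ms/: /m/ (nasal, 3) → /s/ (fricative, 2) does not rise.
This is a violation of constraint 3: "Within a complex onset, sonority must strictly rise toward the nucleus."
The remaining constraints (1, 2, 4) are satisfied.

3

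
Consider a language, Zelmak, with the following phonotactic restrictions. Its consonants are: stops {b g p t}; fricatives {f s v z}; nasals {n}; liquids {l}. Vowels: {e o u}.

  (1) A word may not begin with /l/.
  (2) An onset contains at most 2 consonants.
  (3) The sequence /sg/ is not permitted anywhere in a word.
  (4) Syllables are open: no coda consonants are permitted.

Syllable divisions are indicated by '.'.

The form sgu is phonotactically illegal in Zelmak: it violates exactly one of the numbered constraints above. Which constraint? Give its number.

sgu: contains banned sequence /sg/.
This is a violation of constraint 3: "The sequence /sg/ is not permitted anywhere in a word."
The remaining constraints (1, 2, 4) are satisfied.

3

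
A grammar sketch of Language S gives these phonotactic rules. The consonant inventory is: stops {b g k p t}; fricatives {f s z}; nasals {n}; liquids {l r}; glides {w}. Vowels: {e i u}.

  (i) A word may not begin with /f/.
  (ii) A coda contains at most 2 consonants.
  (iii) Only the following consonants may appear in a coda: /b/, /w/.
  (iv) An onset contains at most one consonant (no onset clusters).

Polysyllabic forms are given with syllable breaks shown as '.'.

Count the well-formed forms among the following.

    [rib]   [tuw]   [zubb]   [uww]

[rib] — σ1 onset /r/, coda /b/ ok → well-formed
[tuw] — σ1 onset /t/, coda /w/ ok → well-formed
[zubb] — σ1 onset /z/, coda /bb/ (2C) ok → well-formed
[uww] — σ1 onset /∅/, coda /ww/ (2C) ok → well-formed
Well-formed: [rib], [tuw], [zubb], [uww] → 4.

4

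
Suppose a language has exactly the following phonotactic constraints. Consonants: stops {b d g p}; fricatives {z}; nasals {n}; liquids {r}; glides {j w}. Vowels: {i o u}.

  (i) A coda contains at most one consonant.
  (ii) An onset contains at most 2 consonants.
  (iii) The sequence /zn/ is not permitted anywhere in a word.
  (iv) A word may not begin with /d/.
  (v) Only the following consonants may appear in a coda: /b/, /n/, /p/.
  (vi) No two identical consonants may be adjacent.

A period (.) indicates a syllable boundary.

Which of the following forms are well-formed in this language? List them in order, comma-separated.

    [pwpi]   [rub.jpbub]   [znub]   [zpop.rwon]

[pwpi] — violates constraint (ii): syllable 1 onset /pwp/ has 3 consonants (> 2) → ill-formed
[rub.jpbub] — violates constraint (ii): syllable 2 onset /jpb/ has 3 consonants (> 2) → ill-formed
[znub] — violates constraint (iii): contains banned sequence /zn/ → ill-formed
[zpop.rwon] — σ1 onset /zp/ (2C), coda /p/ ok; σ2 onset /rw/ (2C), coda /n/ ok → well-formed

[zpop.rwon]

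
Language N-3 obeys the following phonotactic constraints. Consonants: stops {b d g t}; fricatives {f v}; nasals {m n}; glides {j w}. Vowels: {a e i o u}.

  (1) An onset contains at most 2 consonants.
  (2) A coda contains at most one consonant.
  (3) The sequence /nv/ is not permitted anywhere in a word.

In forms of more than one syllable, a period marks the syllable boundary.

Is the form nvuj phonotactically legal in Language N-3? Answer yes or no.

no

nvuj — violates constraint 3: contains banned sequence /nv/ → phonotactically illegal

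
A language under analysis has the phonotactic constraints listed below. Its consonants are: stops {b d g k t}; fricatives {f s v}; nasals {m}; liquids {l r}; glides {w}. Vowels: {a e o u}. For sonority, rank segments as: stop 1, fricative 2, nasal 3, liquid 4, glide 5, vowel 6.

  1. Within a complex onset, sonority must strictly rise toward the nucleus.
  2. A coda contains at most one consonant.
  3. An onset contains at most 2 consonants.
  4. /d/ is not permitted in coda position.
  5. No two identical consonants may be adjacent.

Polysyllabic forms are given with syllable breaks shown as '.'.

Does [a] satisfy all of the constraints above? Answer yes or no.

[a] — σ1 onset /∅/, coda /∅/ ok → permitted

yes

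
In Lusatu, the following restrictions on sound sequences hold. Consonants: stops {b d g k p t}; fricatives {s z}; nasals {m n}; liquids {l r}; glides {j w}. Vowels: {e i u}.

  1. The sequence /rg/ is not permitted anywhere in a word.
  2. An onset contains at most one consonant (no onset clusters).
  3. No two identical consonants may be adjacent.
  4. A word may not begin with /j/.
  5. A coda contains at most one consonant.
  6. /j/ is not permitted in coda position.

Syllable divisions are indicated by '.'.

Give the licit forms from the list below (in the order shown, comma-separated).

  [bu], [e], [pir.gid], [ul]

[bu], [e], [ul]

[bu] — σ1 onset /b/, coda /∅/ ok → licit
[e] — σ1 onset /∅/, coda /∅/ ok → licit
[pir.gid] — violates constraint 1: contains banned sequence /rg/ → illicit
[ul] — σ1 onset /∅/, coda /l/ ok → licit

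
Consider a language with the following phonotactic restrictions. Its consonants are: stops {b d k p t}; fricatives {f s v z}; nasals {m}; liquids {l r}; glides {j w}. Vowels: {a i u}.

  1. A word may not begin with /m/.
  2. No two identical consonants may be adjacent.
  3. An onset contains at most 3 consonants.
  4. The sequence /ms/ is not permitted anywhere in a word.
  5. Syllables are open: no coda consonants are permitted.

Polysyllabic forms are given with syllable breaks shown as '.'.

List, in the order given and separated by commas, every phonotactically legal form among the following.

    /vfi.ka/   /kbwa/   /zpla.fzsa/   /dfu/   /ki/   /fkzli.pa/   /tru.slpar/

/vfi.ka/, /kbwa/, /zpla.fzsa/, /dfu/, /ki/

/vfi.ka/ — σ1 onset /vf/ (2C), coda /∅/ ok; σ2 onset /k/, coda /∅/ ok → phonotactically legal
/kbwa/ — σ1 onset /kbw/ (3C), coda /∅/ ok → phonotactically legal
/zpla.fzsa/ — σ1 onset /zpl/ (3C), coda /∅/ ok; σ2 onset /fzs/ (3C), coda /∅/ ok → phonotactically legal
/dfu/ — σ1 onset /df/ (2C), coda /∅/ ok → phonotactically legal
/ki/ — σ1 onset /k/, coda /∅/ ok → phonotactically legal
/fkzli.pa/ — violates constraint 3: syllable 1 onset /fkzl/ has 4 consonants (> 3) → phonotactically illegal
/tru.slpar/ — violates constraint 5: syllable 2 coda /r/ has 1 consonant (> 0) → phonotactically illegal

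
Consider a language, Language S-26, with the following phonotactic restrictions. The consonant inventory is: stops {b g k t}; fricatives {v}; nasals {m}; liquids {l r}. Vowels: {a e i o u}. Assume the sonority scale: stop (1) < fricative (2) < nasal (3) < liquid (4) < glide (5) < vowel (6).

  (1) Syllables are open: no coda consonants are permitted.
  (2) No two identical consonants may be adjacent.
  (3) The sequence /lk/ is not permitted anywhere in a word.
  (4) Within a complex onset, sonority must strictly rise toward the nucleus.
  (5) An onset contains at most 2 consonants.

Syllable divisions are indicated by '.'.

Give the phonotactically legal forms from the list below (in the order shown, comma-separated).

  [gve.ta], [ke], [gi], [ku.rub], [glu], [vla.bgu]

[gve.ta] — σ1 onset /gv/ (1→2 rises), coda /∅/ ok; σ2 onset /t/, coda /∅/ ok → phonotactically legal
[ke] — σ1 onset /k/, coda /∅/ ok → phonotactically legal
[gi] — σ1 onset /g/, coda /∅/ ok → phonotactically legal
[ku.rub] — violates constraint 1: syllable 2 coda /b/ has 1 consonant (> 0) → phonotactically illegal
[glu] — σ1 onset /gl/ (1→4 rises), coda /∅/ ok → phonotactically legal
[vla.bgu] — violates constraint 4: syllable 2 onset /bg/: /b/ (stop, 1) → /g/ (stop, 1) does not rise → phonotactically illegal

[gve.ta], [ke], [gi], [glu]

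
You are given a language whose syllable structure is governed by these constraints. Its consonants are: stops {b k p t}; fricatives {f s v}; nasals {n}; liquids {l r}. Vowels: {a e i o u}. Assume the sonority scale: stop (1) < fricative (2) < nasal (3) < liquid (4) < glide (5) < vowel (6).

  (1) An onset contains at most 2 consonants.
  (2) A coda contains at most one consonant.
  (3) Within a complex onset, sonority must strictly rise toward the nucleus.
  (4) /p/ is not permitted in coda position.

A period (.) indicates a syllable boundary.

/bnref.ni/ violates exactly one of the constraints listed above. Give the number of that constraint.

/bnref.ni/: syllable 1 onset /bnr/ has 3 consonants (> 2).
This is a violation of constraint 1: "An onset contains at most 2 consonants."
The remaining constraints (2, 3, 4) are satisfied.

1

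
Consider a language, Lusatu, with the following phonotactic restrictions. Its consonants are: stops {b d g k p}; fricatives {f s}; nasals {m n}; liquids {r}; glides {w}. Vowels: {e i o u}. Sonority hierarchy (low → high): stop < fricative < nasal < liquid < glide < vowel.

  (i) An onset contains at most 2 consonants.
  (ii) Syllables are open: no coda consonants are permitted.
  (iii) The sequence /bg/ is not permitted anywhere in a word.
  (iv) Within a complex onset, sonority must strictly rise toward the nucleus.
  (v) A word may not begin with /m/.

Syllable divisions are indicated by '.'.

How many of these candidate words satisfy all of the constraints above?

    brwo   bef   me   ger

brwo — violates constraint (i): syllable 1 onset /brw/ has 3 consonants (> 2) → illicit
bef — violates constraint (ii): syllable 1 coda /f/ has 1 consonant (> 0) → illicit
me — violates constraint (v): word begins with /m/ → illicit
ger — violates constraint (ii): syllable 1 coda /r/ has 1 consonant (> 0) → illicit
No form is licit → 0.

0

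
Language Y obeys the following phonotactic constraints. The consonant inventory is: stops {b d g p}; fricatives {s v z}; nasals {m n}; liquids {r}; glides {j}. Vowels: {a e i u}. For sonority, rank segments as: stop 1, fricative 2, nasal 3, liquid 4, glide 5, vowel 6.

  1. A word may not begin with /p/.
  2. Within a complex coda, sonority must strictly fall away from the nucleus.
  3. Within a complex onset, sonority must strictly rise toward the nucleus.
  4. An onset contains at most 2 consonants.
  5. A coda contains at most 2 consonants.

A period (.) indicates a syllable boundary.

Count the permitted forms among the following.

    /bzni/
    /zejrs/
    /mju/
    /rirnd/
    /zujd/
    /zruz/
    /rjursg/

/bzni/ — violates constraint 4: syllable 1 onset /bzn/ has 3 consonants (> 2) → not permitted
/zejrs/ — violates constraint 5: syllable 1 coda /jrs/ has 3 consonants (> 2) → not permitted
/mju/ — σ1 onset /mj/ (3→5 rises), coda /∅/ ok → permitted
/rirnd/ — violates constraint 5: syllable 1 coda /rnd/ has 3 consonants (> 2) → not permitted
/zujd/ — σ1 onset /z/, coda /jd/ (5→1 falls) ok → permitted
/zruz/ — σ1 onset /zr/ (2→4 rises), coda /z/ ok → permitted
/rjursg/ — violates constraint 5: syllable 1 coda /rsg/ has 3 consonants (> 2) → not permitted
Permitted: /mju/, /zujd/, /zruz/ → 3.

3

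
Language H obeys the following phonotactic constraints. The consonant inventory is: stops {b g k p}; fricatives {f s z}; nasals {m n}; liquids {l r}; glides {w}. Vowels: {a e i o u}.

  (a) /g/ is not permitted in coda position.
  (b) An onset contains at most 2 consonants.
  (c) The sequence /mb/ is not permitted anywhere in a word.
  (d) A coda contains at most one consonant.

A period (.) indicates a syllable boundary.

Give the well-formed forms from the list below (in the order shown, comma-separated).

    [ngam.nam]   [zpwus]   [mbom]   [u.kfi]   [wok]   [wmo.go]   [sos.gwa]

[ngam.nam], [u.kfi], [wok], [wmo.go], [sos.gwa]

[ngam.nam] — σ1 onset /ng/ (2C), coda /m/ ok; σ2 onset /n/, coda /m/ ok → well-formed
[zpwus] — violates constraint (b): syllable 1 onset /zpw/ has 3 consonants (> 2) → ill-formed
[mbom] — violates constraint (c): contains banned sequence /mb/ → ill-formed
[u.kfi] — σ1 onset /∅/, coda /∅/ ok; σ2 onset /kf/ (2C), coda /∅/ ok → well-formed
[wok] — σ1 onset /w/, coda /k/ ok → well-formed
[wmo.go] — σ1 onset /wm/ (2C), coda /∅/ ok; σ2 onset /g/, coda /∅/ ok → well-formed
[sos.gwa] — σ1 onset /s/, coda /s/ ok; σ2 onset /gw/ (2C), coda /∅/ ok → well-formed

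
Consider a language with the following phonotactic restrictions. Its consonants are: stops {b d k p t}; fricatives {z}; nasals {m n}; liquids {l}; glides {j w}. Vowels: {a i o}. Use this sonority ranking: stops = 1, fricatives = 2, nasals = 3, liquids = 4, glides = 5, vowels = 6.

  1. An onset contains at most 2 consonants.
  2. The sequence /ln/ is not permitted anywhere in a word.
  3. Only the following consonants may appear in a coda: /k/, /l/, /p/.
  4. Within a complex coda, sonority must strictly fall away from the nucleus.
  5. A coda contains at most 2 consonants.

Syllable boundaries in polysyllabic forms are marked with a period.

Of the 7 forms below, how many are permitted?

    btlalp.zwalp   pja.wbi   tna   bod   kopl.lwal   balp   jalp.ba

btlalp.zwalp — violates constraint 1: syllable 1 onset /btl/ has 3 consonants (> 2) → not permitted
pja.wbi — σ1 onset /pj/ (2C), coda /∅/ ok; σ2 onset /wb/ (2C), coda /∅/ ok → permitted
tna — σ1 onset /tn/ (2C), coda /∅/ ok → permitted
bod — violates constraint 3: syllable 1 coda contains /d/, which is not a licensed coda consonant → not permitted
kopl.lwal — violates constraint 4: syllable 1 coda /pl/: /p/ (stop, 1) → /l/ (liquid, 4) does not fall → not permitted
balp — σ1 onset /b/, coda /lp/ (4→1 falls) ok → permitted
jalp.ba — σ1 onset /j/, coda /lp/ (4→1 falls) ok; σ2 onset /b/, coda /∅/ ok → permitted
Permitted: pja.wbi, tna, balp, jalp.ba → 4.

4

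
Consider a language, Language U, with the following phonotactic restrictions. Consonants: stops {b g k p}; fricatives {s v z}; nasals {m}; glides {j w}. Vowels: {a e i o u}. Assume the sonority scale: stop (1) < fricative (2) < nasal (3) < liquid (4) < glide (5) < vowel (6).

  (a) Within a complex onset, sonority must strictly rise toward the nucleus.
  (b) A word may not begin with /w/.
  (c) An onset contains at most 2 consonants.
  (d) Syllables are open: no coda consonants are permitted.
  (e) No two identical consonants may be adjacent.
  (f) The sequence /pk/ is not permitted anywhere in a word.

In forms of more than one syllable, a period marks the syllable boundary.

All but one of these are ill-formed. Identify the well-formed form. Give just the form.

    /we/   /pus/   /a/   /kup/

/we/ — violates constraint (b): word begins with /w/ → ill-formed
/pus/ — violates constraint (d): syllable 1 coda /s/ has 1 consonant (> 0) → ill-formed
/a/ — σ1 onset /∅/, coda /∅/ ok → well-formed
/kup/ — violates constraint (d): syllable 1 coda /p/ has 1 consonant (> 0) → ill-formed

/a/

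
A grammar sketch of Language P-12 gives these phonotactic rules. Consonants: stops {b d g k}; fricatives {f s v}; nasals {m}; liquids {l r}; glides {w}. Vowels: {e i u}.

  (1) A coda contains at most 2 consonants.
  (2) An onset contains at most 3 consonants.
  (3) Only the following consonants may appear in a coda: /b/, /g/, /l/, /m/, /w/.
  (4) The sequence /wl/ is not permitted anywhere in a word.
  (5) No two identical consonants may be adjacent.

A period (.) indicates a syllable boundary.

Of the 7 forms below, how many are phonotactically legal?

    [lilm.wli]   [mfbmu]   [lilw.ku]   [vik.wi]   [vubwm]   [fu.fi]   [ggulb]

2

[lilm.wli] — violates constraint 4: contains banned sequence /wl/ → phonotactically illegal
[mfbmu] — violates constraint 2: syllable 1 onset /mfbm/ has 4 consonants (> 3) → phonotactically illegal
[lilw.ku] — σ1 onset /l/, coda /lw/ (2C) ok; σ2 onset /k/, coda /∅/ ok → phonotactically legal
[vik.wi] — violates constraint 3: syllable 1 coda contains /k/, which is not a licensed coda consonant → phonotactically illegal
[vubwm] — violates constraint 1: syllable 1 coda /bwm/ has 3 consonants (> 2) → phonotactically illegal
[fu.fi] — σ1 onset /f/, coda /∅/ ok; σ2 onset /f/, coda /∅/ ok → phonotactically legal
[ggulb] — violates constraint 5: adjacent identical consonants /gg/ → phonotactically illegal
Phonotactically legal: [lilw.ku], [fu.fi] → 2.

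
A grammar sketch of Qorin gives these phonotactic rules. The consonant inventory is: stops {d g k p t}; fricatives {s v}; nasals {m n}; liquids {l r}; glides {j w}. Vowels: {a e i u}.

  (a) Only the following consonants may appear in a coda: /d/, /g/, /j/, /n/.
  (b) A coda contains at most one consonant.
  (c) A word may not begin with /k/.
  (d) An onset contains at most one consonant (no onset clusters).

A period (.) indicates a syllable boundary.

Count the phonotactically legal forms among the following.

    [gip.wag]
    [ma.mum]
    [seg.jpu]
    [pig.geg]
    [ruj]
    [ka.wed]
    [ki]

[gip.wag] — violates constraint (a): syllable 1 coda contains /p/, which is not a licensed coda consonant → phonotactically illegal
[ma.mum] — violates constraint (a): syllable 2 coda contains /m/, which is not a licensed coda consonant → phonotactically illegal
[seg.jpu] — violates constraint (d): syllable 2 onset /jp/ has 2 consonants (> 1) → phonotactically illegal
[pig.geg] — σ1 onset /p/, coda /g/ ok; σ2 onset /g/, coda /g/ ok → phonotactically legal
[ruj] — σ1 onset /r/, coda /j/ ok → phonotactically legal
[ka.wed] — violates constraint (c): word begins with /k/ → phonotactically illegal
[ki] — violates constraint (c): word begins with /k/ → phonotactically illegal
Phonotactically legal: [pig.geg], [ruj] → 2.

2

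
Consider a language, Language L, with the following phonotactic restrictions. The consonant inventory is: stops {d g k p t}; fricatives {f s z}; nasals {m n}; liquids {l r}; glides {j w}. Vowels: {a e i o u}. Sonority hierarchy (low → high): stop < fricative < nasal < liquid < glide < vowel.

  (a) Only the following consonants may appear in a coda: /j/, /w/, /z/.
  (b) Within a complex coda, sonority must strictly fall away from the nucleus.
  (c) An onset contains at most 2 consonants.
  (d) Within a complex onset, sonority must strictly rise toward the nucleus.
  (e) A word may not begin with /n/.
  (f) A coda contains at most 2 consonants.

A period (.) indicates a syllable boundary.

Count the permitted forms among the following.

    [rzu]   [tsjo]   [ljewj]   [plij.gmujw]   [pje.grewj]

[rzu] — violates constraint (d): syllable 1 onset /rz/: /r/ (liquid, 4) → /z/ (fricative, 2) does not rise → not permitted
[tsjo] — violates constraint (c): syllable 1 onset /tsj/ has 3 consonants (> 2) → not permitted
[ljewj] — violates constraint (b): syllable 1 coda /wj/: /w/ (glide, 5) → /j/ (glide, 5) does not fall → not permitted
[plij.gmujw] — violates constraint (b): syllable 2 coda /jw/: /j/ (glide, 5) → /w/ (glide, 5) does not fall → not permitted
[pje.grewj] — violates constraint (b): syllable 2 coda /wj/: /w/ (glide, 5) → /j/ (glide, 5) does not fall → not permitted
No form is permitted → 0.

0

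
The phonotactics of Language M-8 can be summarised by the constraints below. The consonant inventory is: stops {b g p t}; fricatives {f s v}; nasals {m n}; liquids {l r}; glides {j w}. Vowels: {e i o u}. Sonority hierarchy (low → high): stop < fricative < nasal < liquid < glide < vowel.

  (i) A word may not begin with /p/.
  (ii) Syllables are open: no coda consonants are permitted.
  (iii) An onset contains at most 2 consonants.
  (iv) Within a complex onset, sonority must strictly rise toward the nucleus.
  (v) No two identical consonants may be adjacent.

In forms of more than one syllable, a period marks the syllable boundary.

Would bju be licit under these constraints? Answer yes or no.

yes

bju — σ1 onset /bj/ (1→5 rises), coda /∅/ ok → licit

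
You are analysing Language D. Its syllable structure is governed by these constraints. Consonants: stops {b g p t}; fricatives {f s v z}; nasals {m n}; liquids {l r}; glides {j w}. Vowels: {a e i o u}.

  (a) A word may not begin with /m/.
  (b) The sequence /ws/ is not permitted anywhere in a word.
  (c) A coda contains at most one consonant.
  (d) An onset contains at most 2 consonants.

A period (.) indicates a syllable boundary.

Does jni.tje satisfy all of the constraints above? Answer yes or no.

yes

jni.tje — σ1 onset /jn/ (2C), coda /∅/ ok; σ2 onset /tj/ (2C), coda /∅/ ok → well-formed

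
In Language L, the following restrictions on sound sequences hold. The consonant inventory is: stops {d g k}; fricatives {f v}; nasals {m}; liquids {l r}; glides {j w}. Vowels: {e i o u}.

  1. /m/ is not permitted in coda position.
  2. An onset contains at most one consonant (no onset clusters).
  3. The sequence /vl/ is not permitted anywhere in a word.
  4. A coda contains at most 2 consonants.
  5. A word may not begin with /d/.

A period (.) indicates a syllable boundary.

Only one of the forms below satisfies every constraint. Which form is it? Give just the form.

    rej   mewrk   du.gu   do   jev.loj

rej

rej — σ1 onset /r/, coda /j/ ok → licit
mewrk — violates constraint 4: syllable 1 coda /wrk/ has 3 consonants (> 2) → illicit
du.gu — violates constraint 5: word begins with /d/ → illicit
do — violates constraint 5: word begins with /d/ → illicit
jev.loj — violates constraint 3: contains banned sequence /vl/ → illicit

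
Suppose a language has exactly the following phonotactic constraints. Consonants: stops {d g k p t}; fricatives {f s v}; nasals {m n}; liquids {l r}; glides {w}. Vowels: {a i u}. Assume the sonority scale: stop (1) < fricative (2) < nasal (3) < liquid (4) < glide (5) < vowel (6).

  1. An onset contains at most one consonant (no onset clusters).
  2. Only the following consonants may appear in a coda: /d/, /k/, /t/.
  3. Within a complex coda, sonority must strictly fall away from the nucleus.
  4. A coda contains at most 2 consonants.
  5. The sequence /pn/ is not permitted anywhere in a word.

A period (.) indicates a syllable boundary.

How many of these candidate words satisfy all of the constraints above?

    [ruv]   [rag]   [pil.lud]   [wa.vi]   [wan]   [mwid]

1

[ruv] — violates constraint 2: syllable 1 coda contains /v/, which is not a licensed coda consonant → phonotactically illegal
[rag] — violates constraint 2: syllable 1 coda contains /g/, which is not a licensed coda consonant → phonotactically illegal
[pil.lud] — violates constraint 2: syllable 1 coda contains /l/, which is not a licensed coda consonant → phonotactically illegal
[wa.vi] — σ1 onset /w/, coda /∅/ ok; σ2 onset /v/, coda /∅/ ok → phonotactically legal
[wan] — violates constraint 2: syllable 1 coda contains /n/, which is not a licensed coda consonant → phonotactically illegal
[mwid] — violates constraint 1: syllable 1 onset /mw/ has 2 consonants (> 1) → phonotactically illegal
Phonotactically legal: [wa.vi] → 1.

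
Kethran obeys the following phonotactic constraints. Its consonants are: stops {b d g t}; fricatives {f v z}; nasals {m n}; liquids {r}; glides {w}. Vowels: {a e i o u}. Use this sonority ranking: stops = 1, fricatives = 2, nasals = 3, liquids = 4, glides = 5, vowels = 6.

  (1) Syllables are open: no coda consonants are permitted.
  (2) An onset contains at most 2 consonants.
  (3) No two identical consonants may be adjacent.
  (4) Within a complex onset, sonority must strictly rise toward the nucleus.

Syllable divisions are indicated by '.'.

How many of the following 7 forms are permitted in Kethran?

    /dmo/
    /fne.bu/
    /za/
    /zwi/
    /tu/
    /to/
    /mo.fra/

7

/dmo/ — σ1 onset /dm/ (1→3 rises), coda /∅/ ok → permitted
/fne.bu/ — σ1 onset /fn/ (2→3 rises), coda /∅/ ok; σ2 onset /b/, coda /∅/ ok → permitted
/za/ — σ1 onset /z/, coda /∅/ ok → permitted
/zwi/ — σ1 onset /zw/ (2→5 rises), coda /∅/ ok → permitted
/tu/ — σ1 onset /t/, coda /∅/ ok → permitted
/to/ — σ1 onset /t/, coda /∅/ ok → permitted
/mo.fra/ — σ1 onset /m/, coda /∅/ ok; σ2 onset /fr/ (2→4 rises), coda /∅/ ok → permitted
Permitted: /dmo/, /fne.bu/, /za/, /zwi/, /tu/, /to/, /mo.fra/ → 7.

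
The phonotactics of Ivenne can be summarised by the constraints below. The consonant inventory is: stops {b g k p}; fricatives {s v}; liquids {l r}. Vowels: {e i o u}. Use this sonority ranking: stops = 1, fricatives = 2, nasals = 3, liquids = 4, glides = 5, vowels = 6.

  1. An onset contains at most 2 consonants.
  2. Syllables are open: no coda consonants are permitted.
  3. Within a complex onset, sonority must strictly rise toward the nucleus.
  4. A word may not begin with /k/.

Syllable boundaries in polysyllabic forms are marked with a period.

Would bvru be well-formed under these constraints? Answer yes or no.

no

bvru — violates constraint 1: syllable 1 onset /bvr/ has 3 consonants (> 2) → ill-formed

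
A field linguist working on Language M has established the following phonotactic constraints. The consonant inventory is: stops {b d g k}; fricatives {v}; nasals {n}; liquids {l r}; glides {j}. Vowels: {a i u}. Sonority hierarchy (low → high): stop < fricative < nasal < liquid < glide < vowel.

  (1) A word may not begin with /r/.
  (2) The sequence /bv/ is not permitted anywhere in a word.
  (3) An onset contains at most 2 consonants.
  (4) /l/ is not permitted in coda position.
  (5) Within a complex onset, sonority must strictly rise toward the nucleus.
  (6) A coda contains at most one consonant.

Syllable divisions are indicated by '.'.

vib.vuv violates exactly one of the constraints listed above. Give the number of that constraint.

2

vib.vuv: contains banned sequence /bv/.
This is a violation of constraint 2: "The sequence /bv/ is not permitted anywhere in a word."
The remaining constraints (1, 3, 4, 5, 6) are satisfied.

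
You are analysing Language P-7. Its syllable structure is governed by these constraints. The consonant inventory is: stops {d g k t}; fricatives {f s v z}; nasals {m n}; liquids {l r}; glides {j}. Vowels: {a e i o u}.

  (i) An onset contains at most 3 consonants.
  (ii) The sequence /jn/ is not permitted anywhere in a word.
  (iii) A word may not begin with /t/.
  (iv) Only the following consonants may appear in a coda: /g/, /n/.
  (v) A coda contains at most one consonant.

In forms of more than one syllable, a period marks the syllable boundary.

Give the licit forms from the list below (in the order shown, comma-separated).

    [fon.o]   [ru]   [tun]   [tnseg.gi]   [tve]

[fon.o], [ru]

[fon.o] — σ1 onset /f/, coda /n/ ok; σ2 onset /∅/, coda /∅/ ok → licit
[ru] — σ1 onset /r/, coda /∅/ ok → licit
[tun] — violates constraint (iii): word begins with /t/ → illicit
[tnseg.gi] — violates constraint (iii): word begins with /t/ → illicit
[tve] — violates constraint (iii): word begins with /t/ → illicit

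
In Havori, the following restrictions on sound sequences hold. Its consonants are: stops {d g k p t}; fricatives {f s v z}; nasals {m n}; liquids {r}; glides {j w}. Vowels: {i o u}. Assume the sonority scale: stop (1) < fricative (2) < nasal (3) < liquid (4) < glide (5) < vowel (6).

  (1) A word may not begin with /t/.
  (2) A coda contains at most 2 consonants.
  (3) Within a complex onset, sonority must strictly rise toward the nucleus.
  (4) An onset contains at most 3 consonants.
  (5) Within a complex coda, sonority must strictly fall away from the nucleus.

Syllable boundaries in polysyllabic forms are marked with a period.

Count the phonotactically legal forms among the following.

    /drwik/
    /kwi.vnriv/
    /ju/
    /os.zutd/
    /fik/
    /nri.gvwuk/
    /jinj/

5

/drwik/ — σ1 onset /drw/ (1→4→5 rises), coda /k/ ok → phonotactically legal
/kwi.vnriv/ — σ1 onset /kw/ (1→5 rises), coda /∅/ ok; σ2 onset /vnr/ (2→3→4 rises), coda /v/ ok → phonotactically legal
/ju/ — σ1 onset /j/, coda /∅/ ok → phonotactically legal
/os.zutd/ — violates constraint 5: syllable 2 coda /td/: /t/ (stop, 1) → /d/ (stop, 1) does not fall → phonotactically illegal
/fik/ — σ1 onset /f/, coda /k/ ok → phonotactically legal
/nri.gvwuk/ — σ1 onset /nr/ (3→4 rises), coda /∅/ ok; σ2 onset /gvw/ (1→2→5 rises), coda /k/ ok → phonotactically legal
/jinj/ — violates constraint 5: syllable 1 coda /nj/: /n/ (nasal, 3) → /j/ (glide, 5) does not fall → phonotactically illegal
Phonotactically legal: /drwik/, /kwi.vnriv/, /ju/, /fik/, /nri.gvwuk/ → 5.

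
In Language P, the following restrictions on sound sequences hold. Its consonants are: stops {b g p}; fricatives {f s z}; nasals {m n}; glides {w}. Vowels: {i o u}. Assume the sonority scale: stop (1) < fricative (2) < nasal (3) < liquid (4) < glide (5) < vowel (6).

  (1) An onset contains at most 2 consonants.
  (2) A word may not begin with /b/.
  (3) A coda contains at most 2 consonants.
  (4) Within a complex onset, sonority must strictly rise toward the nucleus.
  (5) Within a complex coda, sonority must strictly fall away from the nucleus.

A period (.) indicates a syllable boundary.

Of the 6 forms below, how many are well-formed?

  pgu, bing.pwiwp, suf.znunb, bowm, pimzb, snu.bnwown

pgu — violates constraint 4: syllable 1 onset /pg/: /p/ (stop, 1) → /g/ (stop, 1) does not rise → ill-formed
bing.pwiwp — violates constraint 2: word begins with /b/ → ill-formed
suf.znunb — σ1 onset /s/, coda /f/ ok; σ2 onset /zn/ (2→3 rises), coda /nb/ (3→1 falls) ok → well-formed
bowm — violates constraint 2: word begins with /b/ → ill-formed
pimzb — violates constraint 3: syllable 1 coda /mzb/ has 3 consonants (> 2) → ill-formed
snu.bnwown — violates constraint 1: syllable 2 onset /bnw/ has 3 consonants (> 2) → ill-formed
Well-formed: suf.znunb → 1.

1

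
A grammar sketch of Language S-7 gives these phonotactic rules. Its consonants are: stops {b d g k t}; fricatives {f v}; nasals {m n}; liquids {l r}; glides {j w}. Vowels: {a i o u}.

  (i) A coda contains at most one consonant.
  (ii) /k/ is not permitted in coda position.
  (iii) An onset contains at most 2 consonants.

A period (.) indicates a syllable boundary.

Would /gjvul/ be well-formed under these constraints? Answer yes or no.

no

/gjvul/ — violates constraint (iii): syllable 1 onset /gjv/ has 3 consonants (> 2) → ill-formed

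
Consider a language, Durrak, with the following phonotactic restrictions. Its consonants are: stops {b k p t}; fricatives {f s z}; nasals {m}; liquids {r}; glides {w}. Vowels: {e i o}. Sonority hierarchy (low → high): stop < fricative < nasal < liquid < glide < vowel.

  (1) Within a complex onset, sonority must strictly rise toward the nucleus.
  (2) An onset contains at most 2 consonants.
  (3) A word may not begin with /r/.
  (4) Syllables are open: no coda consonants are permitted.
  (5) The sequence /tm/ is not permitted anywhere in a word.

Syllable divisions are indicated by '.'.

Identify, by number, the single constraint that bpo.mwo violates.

bpo.mwo: syllable 1 onset /bp/: /b/ (stop, 1) → /p/ (stop, 1) does not rise.
This is a violation of constraint 1: "Within a complex onset, sonority must strictly rise toward the nucleus."
The remaining constraints (2, 3, 4, 5) are satisfied.

1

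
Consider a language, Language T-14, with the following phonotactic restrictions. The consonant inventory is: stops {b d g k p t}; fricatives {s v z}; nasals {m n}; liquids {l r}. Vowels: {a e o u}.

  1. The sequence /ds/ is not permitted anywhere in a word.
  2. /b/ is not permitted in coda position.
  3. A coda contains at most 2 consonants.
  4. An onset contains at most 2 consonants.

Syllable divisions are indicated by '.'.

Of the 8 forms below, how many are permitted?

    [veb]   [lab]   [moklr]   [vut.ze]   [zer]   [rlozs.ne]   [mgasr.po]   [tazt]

5

[veb] — violates constraint 2: syllable 1 coda contains /b/ → not permitted
[lab] — violates constraint 2: syllable 1 coda contains /b/ → not permitted
[moklr] — violates constraint 3: syllable 1 coda /klr/ has 3 consonants (> 2) → not permitted
[vut.ze] — σ1 onset /v/, coda /t/ ok; σ2 onset /z/, coda /∅/ ok → permitted
[zer] — σ1 onset /z/, coda /r/ ok → permitted
[rlozs.ne] — σ1 onset /rl/ (2C), coda /zs/ (2C) ok; σ2 onset /n/, coda /∅/ ok → permitted
[mgasr.po] — σ1 onset /mg/ (2C), coda /sr/ (2C) ok; σ2 onset /p/, coda /∅/ ok → permitted
[tazt] — σ1 onset /t/, coda /zt/ (2C) ok → permitted
Permitted: [vut.ze], [zer], [rlozs.ne], [mgasr.po], [tazt] → 5.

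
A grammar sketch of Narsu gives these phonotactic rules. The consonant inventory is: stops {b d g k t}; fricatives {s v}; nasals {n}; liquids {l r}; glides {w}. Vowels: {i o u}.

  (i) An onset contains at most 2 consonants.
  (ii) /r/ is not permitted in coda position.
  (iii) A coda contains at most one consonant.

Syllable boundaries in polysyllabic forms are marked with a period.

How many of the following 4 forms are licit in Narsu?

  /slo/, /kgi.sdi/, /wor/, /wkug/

3

/slo/ — σ1 onset /sl/ (2C), coda /∅/ ok → licit
/kgi.sdi/ — σ1 onset /kg/ (2C), coda /∅/ ok; σ2 onset /sd/ (2C), coda /∅/ ok → licit
/wor/ — violates constraint (ii): syllable 1 coda contains /r/ → illicit
/wkug/ — σ1 onset /wk/ (2C), coda /g/ ok → licit
Licit: /slo/, /kgi.sdi/, /wkug/ → 3.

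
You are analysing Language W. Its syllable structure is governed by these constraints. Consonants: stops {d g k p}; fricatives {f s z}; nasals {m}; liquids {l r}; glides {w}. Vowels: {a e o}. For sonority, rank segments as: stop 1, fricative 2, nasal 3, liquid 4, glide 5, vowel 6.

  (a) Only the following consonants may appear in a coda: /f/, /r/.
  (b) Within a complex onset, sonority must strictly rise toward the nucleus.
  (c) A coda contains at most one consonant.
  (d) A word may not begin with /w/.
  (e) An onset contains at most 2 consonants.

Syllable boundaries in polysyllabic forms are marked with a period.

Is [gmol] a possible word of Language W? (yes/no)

no

[gmol] — violates constraint (a): syllable 1 coda contains /l/, which is not a licensed coda consonant → ill-formed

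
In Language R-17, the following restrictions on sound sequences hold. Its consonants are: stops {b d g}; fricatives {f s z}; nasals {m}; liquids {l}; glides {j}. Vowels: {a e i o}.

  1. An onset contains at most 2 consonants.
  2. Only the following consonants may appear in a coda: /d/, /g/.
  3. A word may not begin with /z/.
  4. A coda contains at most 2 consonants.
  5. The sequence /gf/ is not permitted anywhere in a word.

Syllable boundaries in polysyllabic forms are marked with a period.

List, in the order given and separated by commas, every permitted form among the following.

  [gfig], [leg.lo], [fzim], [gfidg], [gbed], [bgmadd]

[leg.lo], [gbed]

[gfig] — violates constraint 5: contains banned sequence /gf/ → not permitted
[leg.lo] — σ1 onset /l/, coda /g/ ok; σ2 onset /l/, coda /∅/ ok → permitted
[fzim] — violates constraint 2: syllable 1 coda contains /m/, which is not a licensed coda consonant → not permitted
[gfidg] — violates constraint 5: contains banned sequence /gf/ → not permitted
[gbed] — σ1 onset /gb/ (2C), coda /d/ ok → permitted
[bgmadd] — violates constraint 1: syllable 1 onset /bgm/ has 3 consonants (> 2) → not permitted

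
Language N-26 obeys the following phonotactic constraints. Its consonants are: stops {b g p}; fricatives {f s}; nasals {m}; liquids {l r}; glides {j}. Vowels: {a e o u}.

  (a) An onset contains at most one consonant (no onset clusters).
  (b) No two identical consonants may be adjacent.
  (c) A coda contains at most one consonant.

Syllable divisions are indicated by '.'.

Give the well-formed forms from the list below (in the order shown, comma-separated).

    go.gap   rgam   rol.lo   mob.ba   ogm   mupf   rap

go.gap, rap

go.gap — σ1 onset /g/, coda /∅/ ok; σ2 onset /g/, coda /p/ ok → well-formed
rgam — violates constraint (a): syllable 1 onset /rg/ has 2 consonants (> 1) → ill-formed
rol.lo — violates constraint (b): adjacent identical consonants /ll/ → ill-formed
mob.ba — violates constraint (b): adjacent identical consonants /bb/ → ill-formed
ogm — violates constraint (c): syllable 1 coda /gm/ has 2 consonants (> 1) → ill-formed
mupf — violates constraint (c): syllable 1 coda /pf/ has 2 consonants (> 1) → ill-formed
rap — σ1 onset /r/, coda /p/ ok → well-formed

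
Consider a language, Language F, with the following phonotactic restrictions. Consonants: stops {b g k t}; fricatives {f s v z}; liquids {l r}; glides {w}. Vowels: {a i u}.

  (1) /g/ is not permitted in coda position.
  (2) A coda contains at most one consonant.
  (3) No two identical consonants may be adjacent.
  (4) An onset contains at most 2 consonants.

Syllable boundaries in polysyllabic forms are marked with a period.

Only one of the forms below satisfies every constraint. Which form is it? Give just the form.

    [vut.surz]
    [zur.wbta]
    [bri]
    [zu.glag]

[bri]

[vut.surz] — violates constraint 2: syllable 2 coda /rz/ has 2 consonants (> 1) → phonotactically illegal
[zur.wbta] — violates constraint 4: syllable 2 onset /wbt/ has 3 consonants (> 2) → phonotactically illegal
[bri] — σ1 onset /br/ (2C), coda /∅/ ok → phonotactically legal
[zu.glag] — violates constraint 1: syllable 2 coda contains /g/ → phonotactically illegal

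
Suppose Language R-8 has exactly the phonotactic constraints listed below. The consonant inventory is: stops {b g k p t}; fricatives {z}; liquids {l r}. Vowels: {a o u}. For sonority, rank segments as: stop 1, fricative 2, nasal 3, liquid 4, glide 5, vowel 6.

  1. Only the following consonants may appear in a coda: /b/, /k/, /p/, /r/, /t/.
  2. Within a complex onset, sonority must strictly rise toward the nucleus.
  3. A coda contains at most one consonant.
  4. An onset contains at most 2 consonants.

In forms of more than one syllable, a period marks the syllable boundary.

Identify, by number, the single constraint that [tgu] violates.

[tgu]: syllable 1 onset /tg/: /t/ (stop, 1) → /g/ (stop, 1) does not rise.
This is a violation of constraint 2: "Within a complex onset, sonority must strictly rise toward the nucleus."
The remaining constraints (1, 3, 4) are satisfied.

2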